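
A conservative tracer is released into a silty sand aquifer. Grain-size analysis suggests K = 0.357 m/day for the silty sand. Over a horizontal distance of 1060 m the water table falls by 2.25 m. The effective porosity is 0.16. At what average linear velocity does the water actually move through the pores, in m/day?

0.00474

Hydraulic gradient i = Δh / L = 2.25 / 1060 = 0.002123.
Darcy flux q = K · i = 0.3570 × 0.002123 = 0.0007578 m/day.
Seepage velocity v = q / n_e = 0.0007578 / 0.16 = 0.004736 m/day.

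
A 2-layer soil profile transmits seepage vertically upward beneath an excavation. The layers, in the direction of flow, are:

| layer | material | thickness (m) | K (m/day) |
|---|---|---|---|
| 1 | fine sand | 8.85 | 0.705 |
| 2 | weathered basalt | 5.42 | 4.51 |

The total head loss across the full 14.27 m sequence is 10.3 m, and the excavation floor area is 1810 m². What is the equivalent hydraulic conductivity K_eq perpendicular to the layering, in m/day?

Flow is perpendicular to layering, so the layers act in series and the equivalent K is the thickness-weighted harmonic mean.
Total thickness L = 8.85 + 5.42 = 14.27 m.
Σ(b_i/K_i) = 8.85/0.705 + 5.42/4.51 = 13.75 d.
K_eq = L / Σ(b_i/K_i) = 14.27 / 13.75 = 1.037 m/day.

1.04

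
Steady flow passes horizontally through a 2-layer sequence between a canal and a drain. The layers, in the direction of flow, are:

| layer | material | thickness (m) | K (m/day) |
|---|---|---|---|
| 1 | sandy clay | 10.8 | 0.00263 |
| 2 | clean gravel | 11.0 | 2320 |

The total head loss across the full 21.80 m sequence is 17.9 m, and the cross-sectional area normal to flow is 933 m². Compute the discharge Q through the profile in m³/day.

4.07

Flow is perpendicular to layering, so the layers act in series and the equivalent K is the thickness-weighted harmonic mean.
Total thickness L = 10.8 + 11.0 = 21.80 m.
Σ(b_i/K_i) = 10.8/0.00263 + 11.0/2320 = 4106 d.
K_eq = L / Σ(b_i/K_i) = 21.80 / 4106 = 0.005309 m/day.
Q = K_eq · A · (Δh/L) = 0.005309 × 933 × (17.9/21.80) = 4.067 m³/day.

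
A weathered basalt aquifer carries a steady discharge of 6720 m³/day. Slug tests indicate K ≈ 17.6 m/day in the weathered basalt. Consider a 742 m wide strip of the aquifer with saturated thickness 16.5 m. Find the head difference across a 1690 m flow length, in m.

Cross-sectional area A = 742 × 16.5 = 12243 m².
From Q = K·A·i, i = Q / (K·A) = 6720 / (17.60 × 12243) = 0.03119.
Head loss Δh = i · L = 0.03119 × 1690 = 52.71 m.

52.7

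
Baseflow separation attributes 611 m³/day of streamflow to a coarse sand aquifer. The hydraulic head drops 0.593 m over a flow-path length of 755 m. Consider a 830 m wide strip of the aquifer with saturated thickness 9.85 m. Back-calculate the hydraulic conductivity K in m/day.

95.2

Cross-sectional area A = 830 × 9.85 = 8176 m².
Hydraulic gradient i = Δh / L = 0.593 / 755 = 0.0007854.
From Q = K·A·i, K = Q / (A·i) = 611 / (8176 × 0.0007854) = 95.15 m/day.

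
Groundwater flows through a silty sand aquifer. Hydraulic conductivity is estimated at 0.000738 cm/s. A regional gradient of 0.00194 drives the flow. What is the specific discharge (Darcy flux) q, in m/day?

0.00124

Convert K: 0.000738 cm/s × 864 = 0.6376 m/day.
Hydraulic gradient i = 0.00194.
Specific discharge q = K · i = 0.6376 × 0.001940 = 0.001237 m/day.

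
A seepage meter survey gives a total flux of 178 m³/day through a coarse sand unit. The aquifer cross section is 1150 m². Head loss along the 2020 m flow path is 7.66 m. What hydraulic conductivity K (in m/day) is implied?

40.8

Hydraulic gradient i = Δh / L = 7.66 / 2020 = 0.003792.
From Q = K·A·i, K = Q / (A·i) = 178 / (1150 × 0.003792) = 40.82 m/day.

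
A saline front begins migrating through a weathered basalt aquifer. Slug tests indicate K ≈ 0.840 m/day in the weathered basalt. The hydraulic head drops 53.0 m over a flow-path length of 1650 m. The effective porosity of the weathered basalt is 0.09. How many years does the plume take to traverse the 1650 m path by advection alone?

Hydraulic gradient i = Δh / L = 53.0 / 1650 = 0.03212.
Darcy flux q = K · i = 0.8400 × 0.03212 = 0.02698 m/day.
Seepage velocity v = q / n_e = 0.02698 / 0.09 = 0.2998 m/day.
Travel time t = L / v = 1650 / 0.2998 = 5504 days = 15.07 years.

15.1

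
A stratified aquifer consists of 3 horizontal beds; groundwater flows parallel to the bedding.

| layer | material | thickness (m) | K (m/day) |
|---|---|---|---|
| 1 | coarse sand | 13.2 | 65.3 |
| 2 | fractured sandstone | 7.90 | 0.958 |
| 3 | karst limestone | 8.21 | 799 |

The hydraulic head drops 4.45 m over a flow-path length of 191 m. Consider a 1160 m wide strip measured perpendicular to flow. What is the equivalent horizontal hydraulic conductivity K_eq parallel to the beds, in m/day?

253

Flow is parallel to layering, so each bed carries its own Darcy discharge and the transmissivities add.
Σ(K_i·b_i) = 65.3×13.2 + 0.958×7.90 + 799×8.21 = 7429 m²/day.
Total thickness b = 29.31 m, so K_eq = Σ(K_i·b_i)/b = 253.5 m/day.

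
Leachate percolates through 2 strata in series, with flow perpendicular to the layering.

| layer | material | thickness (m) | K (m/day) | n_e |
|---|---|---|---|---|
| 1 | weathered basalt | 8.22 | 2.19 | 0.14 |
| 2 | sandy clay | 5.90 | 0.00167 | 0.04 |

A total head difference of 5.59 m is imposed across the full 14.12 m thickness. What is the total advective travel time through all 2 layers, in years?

With flow normal to the layers, continuity requires the same specific discharge q through every layer.
Σ(b_i/K_i) = 8.22/2.19 + 5.90/0.00167 = 3537 d.
q = Δh / Σ(b_i/K_i) = 5.59 / 3537 = 0.001581 m/day.
In each layer the seepage velocity is v_i = q/n_i, so the layer transit time is t_i = b_i·n_i / q:
  layer 1 (weathered basalt): t_1 = 8.22 × 0.14 / 0.001581 = 728.1 d
  layer 2 (sandy clay): t_2 = 5.90 × 0.04 / 0.001581 = 149.3 d
Total t = Σ t_i = 877.4 days = 2.402 years.

2.40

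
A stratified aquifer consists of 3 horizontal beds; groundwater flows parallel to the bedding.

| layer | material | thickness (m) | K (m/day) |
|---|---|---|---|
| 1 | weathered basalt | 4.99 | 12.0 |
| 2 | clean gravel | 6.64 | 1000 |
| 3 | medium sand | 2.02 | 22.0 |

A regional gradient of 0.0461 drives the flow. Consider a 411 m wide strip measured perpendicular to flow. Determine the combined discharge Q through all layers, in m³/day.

Flow is parallel to layering, so each bed carries its own Darcy discharge and the transmissivities add.
Σ(K_i·b_i) = 12.0×4.99 + 1000×6.64 + 22.0×2.02 = 6744 m²/day.
Hydraulic gradient i = 0.0461.
Q = Σ(K_i·b_i) · W · i = 6744 × 411 × 0.04610 = 1.278e+05 m³/day.

128000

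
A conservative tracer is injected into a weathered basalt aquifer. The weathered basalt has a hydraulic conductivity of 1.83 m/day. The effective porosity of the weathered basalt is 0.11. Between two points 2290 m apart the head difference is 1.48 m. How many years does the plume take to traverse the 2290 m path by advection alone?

583

Hydraulic gradient i = Δh / L = 1.48 / 2290 = 0.0006463.
Darcy flux q = K · i = 1.830 × 0.0006463 = 0.001183 m/day.
Seepage velocity v = q / n_e = 0.001183 / 0.11 = 0.01075 m/day.
Travel time t = L / v = 2290 / 0.01075 = 2.130e+05 days = 583.1 years.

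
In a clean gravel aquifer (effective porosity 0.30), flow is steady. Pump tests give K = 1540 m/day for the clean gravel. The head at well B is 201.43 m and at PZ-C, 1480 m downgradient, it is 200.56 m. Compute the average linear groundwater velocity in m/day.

Hydraulic gradient i = (201.43 − 200.56) / 1480 = 0.87 / 1480 = 0.0005878.
Darcy flux q = K · i = 1540 × 0.0005878 = 0.9053 m/day.
Seepage velocity v = q / n_e = 0.9053 / 0.30 = 3.018 m/day.

3.02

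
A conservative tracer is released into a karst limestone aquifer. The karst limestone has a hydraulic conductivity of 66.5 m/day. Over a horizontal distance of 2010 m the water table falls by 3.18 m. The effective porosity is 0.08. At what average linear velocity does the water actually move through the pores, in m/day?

1.32

Hydraulic gradient i = Δh / L = 3.18 / 2010 = 0.001582.
Darcy flux q = K · i = 66.50 × 0.001582 = 0.1052 m/day.
Seepage velocity v = q / n_e = 0.1052 / 0.08 = 1.315 m/day.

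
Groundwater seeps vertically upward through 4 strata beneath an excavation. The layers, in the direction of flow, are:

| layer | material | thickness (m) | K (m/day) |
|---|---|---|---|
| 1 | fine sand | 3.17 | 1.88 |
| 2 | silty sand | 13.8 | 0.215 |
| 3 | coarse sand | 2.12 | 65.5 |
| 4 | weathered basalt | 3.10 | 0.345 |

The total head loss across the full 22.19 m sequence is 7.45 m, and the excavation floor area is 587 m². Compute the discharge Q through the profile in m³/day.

58.4

Flow is perpendicular to layering, so the layers act in series and the equivalent K is the thickness-weighted harmonic mean.
Total thickness L = 3.17 + 13.8 + 2.12 + 3.10 = 22.19 m.
Σ(b_i/K_i) = 3.17/1.88 + 13.8/0.215 + 2.12/65.5 + 3.10/0.345 = 74.89 d.
K_eq = L / Σ(b_i/K_i) = 22.19 / 74.89 = 0.2963 m/day.
Q = K_eq · A · (Δh/L) = 0.2963 × 587 × (7.45/22.19) = 58.39 m³/day.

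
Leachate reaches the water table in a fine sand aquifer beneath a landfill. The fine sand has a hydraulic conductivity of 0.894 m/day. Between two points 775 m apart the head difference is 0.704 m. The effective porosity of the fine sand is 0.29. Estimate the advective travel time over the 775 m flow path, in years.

Hydraulic gradient i = Δh / L = 0.704 / 775 = 0.0009084.
Darcy flux q = K · i = 0.8940 × 0.0009084 = 0.0008121 m/day.
Seepage velocity v = q / n_e = 0.0008121 / 0.29 = 0.002800 m/day.
Travel time t = L / v = 775 / 0.002800 = 2.768e+05 days = 757.7 years.

758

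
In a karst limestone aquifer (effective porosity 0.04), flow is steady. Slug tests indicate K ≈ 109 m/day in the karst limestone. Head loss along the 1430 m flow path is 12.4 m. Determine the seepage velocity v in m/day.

23.6

Hydraulic gradient i = Δh / L = 12.4 / 1430 = 0.008671.
Darcy flux q = K · i = 109.0 × 0.008671 = 0.9452 m/day.
Seepage velocity v = q / n_e = 0.9452 / 0.04 = 23.63 m/day.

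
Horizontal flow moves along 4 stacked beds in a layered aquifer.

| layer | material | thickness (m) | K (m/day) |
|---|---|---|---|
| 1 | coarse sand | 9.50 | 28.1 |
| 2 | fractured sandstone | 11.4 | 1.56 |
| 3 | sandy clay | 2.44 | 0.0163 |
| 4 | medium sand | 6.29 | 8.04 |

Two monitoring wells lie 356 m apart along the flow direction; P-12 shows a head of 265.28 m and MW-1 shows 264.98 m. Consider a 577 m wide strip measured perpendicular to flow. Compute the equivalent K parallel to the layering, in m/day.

Flow is parallel to layering, so each bed carries its own Darcy discharge and the transmissivities add.
Σ(K_i·b_i) = 28.1×9.50 + 1.56×11.4 + 0.0163×2.44 + 8.04×6.29 = 335.3 m²/day.
Total thickness b = 29.63 m, so K_eq = Σ(K_i·b_i)/b = 11.32 m/day.

11.3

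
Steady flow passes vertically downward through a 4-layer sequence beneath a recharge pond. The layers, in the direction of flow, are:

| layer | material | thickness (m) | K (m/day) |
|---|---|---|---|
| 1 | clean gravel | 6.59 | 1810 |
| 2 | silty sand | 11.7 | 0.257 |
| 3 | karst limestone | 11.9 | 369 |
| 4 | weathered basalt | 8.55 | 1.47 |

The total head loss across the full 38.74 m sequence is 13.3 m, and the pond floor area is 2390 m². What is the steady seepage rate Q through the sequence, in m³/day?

619

Flow is perpendicular to layering, so the layers act in series and the equivalent K is the thickness-weighted harmonic mean.
Total thickness L = 6.59 + 11.7 + 11.9 + 8.55 = 38.74 m.
Σ(b_i/K_i) = 6.59/1810 + 11.7/0.257 + 11.9/369 + 8.55/1.47 = 51.38 d.
K_eq = L / Σ(b_i/K_i) = 38.74 / 51.38 = 0.7540 m/day.
Q = K_eq · A · (Δh/L) = 0.7540 × 2390 × (13.3/38.74) = 618.7 m³/day.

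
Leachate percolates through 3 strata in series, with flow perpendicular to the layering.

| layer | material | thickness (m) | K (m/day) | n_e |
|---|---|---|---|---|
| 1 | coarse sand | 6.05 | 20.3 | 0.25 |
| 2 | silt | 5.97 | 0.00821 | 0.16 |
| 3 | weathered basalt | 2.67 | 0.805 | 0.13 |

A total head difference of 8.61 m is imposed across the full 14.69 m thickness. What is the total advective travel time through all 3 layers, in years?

0.654

With flow normal to the layers, continuity requires the same specific discharge q through every layer.
Σ(b_i/K_i) = 6.05/20.3 + 5.97/0.00821 + 2.67/0.805 = 730.8 d.
q = Δh / Σ(b_i/K_i) = 8.61 / 730.8 = 0.01178 m/day.
In each layer the seepage velocity is v_i = q/n_i, so the layer transit time is t_i = b_i·n_i / q:
  layer 1 (coarse sand): t_1 = 6.05 × 0.25 / 0.01178 = 128.4 d
  layer 2 (silt): t_2 = 5.97 × 0.16 / 0.01178 = 81.07 d
  layer 3 (weathered basalt): t_3 = 2.67 × 0.13 / 0.01178 = 29.46 d
Total t = Σ t_i = 238.9 days = 0.6541 years.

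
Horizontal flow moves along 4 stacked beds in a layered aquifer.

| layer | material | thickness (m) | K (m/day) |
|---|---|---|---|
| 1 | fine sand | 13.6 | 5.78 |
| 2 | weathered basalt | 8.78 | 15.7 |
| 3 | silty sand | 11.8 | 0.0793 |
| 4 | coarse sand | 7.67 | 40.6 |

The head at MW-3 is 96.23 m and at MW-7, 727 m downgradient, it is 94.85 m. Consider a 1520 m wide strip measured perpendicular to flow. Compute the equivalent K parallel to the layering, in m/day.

Flow is parallel to layering, so each bed carries its own Darcy discharge and the transmissivities add.
Σ(K_i·b_i) = 5.78×13.6 + 15.7×8.78 + 0.0793×11.8 + 40.6×7.67 = 528.8 m²/day.
Total thickness b = 41.85 m, so K_eq = Σ(K_i·b_i)/b = 12.64 m/day.

12.6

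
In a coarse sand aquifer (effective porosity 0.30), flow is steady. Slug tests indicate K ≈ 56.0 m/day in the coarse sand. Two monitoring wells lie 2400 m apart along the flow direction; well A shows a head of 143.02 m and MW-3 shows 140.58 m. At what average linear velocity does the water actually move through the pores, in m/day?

0.190

Hydraulic gradient i = (143.02 − 140.58) / 2400 = 2.44 / 2400 = 0.001017.
Darcy flux q = K · i = 56.00 × 0.001017 = 0.05693 m/day.
Seepage velocity v = q / n_e = 0.05693 / 0.30 = 0.1898 m/day.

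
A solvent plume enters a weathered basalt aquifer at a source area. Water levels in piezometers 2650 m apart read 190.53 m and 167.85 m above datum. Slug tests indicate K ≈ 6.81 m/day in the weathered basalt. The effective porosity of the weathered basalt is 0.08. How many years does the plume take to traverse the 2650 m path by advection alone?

9.96

Hydraulic gradient i = (190.53 − 167.85) / 2650 = 22.68 / 2650 = 0.008558.
Darcy flux q = K · i = 6.810 × 0.008558 = 0.05828 m/day.
Seepage velocity v = q / n_e = 0.05828 / 0.08 = 0.7285 m/day.
Travel time t = L / v = 2650 / 0.7285 = 3637 days = 9.959 years.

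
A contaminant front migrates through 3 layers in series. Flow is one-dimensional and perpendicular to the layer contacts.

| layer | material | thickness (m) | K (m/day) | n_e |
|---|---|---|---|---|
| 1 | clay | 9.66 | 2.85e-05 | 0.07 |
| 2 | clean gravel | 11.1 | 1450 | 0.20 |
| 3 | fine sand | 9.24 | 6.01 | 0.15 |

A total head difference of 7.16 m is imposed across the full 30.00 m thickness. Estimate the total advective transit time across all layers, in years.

With flow normal to the layers, continuity requires the same specific discharge q through every layer.
Σ(b_i/K_i) = 9.66/2.85e-05 + 11.1/1450 + 9.24/6.01 = 3.389e+05 d.
q = Δh / Σ(b_i/K_i) = 7.16 / 3.389e+05 = 2.112e-05 m/day.
In each layer the seepage velocity is v_i = q/n_i, so the layer transit time is t_i = b_i·n_i / q:
  layer 1 (clay): t_1 = 9.66 × 0.07 / 2.112e-05 = 32011 d
  layer 2 (clean gravel): t_2 = 11.1 × 0.20 / 2.112e-05 = 1.051e+05 d
  layer 3 (fine sand): t_3 = 9.24 × 0.15 / 2.112e-05 = 65612 d
Total t = Σ t_i = 2.027e+05 days = 555.0 years.

555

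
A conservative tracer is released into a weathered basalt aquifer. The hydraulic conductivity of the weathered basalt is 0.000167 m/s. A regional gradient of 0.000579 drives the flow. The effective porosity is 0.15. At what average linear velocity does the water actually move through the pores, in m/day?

0.0557

Convert K: 0.000167 m/s × 86400 = 14.43 m/day.
Hydraulic gradient i = 0.000579.
Darcy flux q = K · i = 14.43 × 0.0005790 = 0.008354 m/day.
Seepage velocity v = q / n_e = 0.008354 / 0.15 = 0.05570 m/day.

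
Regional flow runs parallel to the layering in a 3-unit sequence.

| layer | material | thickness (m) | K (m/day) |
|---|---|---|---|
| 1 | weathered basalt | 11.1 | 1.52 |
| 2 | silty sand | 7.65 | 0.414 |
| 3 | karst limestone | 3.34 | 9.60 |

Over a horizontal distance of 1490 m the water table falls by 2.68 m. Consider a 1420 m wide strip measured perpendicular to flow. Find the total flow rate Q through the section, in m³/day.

133

Flow is parallel to layering, so each bed carries its own Darcy discharge and the transmissivities add.
Σ(K_i·b_i) = 1.52×11.1 + 0.414×7.65 + 9.60×3.34 = 52.10 m²/day.
Hydraulic gradient i = Δh / L = 2.68 / 1490 = 0.001799.
Q = Σ(K_i·b_i) · W · i = 52.10 × 1420 × 0.001799 = 133.1 m³/day.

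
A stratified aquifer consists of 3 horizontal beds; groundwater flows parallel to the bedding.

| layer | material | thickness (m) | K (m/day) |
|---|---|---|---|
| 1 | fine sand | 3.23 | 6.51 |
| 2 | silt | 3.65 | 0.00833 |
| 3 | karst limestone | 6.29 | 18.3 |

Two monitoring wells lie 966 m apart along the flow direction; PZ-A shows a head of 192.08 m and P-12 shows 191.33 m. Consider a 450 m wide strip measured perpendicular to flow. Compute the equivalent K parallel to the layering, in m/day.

10.3

Flow is parallel to layering, so each bed carries its own Darcy discharge and the transmissivities add.
Σ(K_i·b_i) = 6.51×3.23 + 0.00833×3.65 + 18.3×6.29 = 136.2 m²/day.
Total thickness b = 13.17 m, so K_eq = Σ(K_i·b_i)/b = 10.34 m/day.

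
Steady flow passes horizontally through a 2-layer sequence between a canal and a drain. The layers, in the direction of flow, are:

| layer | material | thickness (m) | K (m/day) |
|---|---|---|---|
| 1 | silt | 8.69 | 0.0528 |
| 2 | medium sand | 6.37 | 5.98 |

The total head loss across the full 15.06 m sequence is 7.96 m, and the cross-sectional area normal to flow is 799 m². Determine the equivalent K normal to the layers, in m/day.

0.0909

Flow is perpendicular to layering, so the layers act in series and the equivalent K is the thickness-weighted harmonic mean.
Total thickness L = 8.69 + 6.37 = 15.06 m.
Σ(b_i/K_i) = 8.69/0.0528 + 6.37/5.98 = 165.6 d.
K_eq = L / Σ(b_i/K_i) = 15.06 / 165.6 = 0.09092 m/day.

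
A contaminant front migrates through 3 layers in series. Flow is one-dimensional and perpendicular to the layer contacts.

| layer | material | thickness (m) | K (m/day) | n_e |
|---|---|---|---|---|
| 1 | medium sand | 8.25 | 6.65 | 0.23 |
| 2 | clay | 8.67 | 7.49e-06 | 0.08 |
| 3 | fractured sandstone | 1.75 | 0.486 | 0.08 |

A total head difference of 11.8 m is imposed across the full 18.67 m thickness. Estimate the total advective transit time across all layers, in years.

With flow normal to the layers, continuity requires the same specific discharge q through every layer.
Σ(b_i/K_i) = 8.25/6.65 + 8.67/7.49e-06 + 1.75/0.486 = 1.158e+06 d.
q = Δh / Σ(b_i/K_i) = 11.8 / 1.158e+06 = 1.019e-05 m/day.
In each layer the seepage velocity is v_i = q/n_i, so the layer transit time is t_i = b_i·n_i / q:
  layer 1 (medium sand): t_1 = 8.25 × 0.23 / 1.019e-05 = 1.861e+05 d
  layer 2 (clay): t_2 = 8.67 × 0.08 / 1.019e-05 = 68040 d
  layer 3 (fractured sandstone): t_3 = 1.75 × 0.08 / 1.019e-05 = 13734 d
Total t = Σ t_i = 2.679e+05 days = 733.5 years.

734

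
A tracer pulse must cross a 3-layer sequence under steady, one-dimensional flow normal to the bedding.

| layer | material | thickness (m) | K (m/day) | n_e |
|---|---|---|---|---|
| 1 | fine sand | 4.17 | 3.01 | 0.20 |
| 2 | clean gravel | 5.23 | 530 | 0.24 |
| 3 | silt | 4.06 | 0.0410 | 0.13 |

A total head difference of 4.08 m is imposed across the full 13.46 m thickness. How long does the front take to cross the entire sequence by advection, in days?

With flow normal to the layers, continuity requires the same specific discharge q through every layer.
Σ(b_i/K_i) = 4.17/3.01 + 5.23/530 + 4.06/0.0410 = 100.4 d.
q = Δh / Σ(b_i/K_i) = 4.08 / 100.4 = 0.04063 m/day.
In each layer the seepage velocity is v_i = q/n_i, so the layer transit time is t_i = b_i·n_i / q:
  layer 1 (fine sand): t_1 = 4.17 × 0.20 / 0.04063 = 20.53 d
  layer 2 (clean gravel): t_2 = 5.23 × 0.24 / 0.04063 = 30.89 d
  layer 3 (silt): t_3 = 4.06 × 0.13 / 0.04063 = 12.99 d
Total t = Σ t_i = 64.41 days.

64.4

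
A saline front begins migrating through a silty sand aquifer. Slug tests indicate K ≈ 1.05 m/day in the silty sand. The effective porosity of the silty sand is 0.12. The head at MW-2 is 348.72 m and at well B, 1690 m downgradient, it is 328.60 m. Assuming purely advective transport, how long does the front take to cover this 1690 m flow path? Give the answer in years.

44.4

Hydraulic gradient i = (348.72 − 328.60) / 1690 = 20.12 / 1690 = 0.01191.
Darcy flux q = K · i = 1.050 × 0.01191 = 0.01250 m/day.
Seepage velocity v = q / n_e = 0.01250 / 0.12 = 0.1042 m/day.
Travel time t = L / v = 1690 / 0.1042 = 16223 days = 44.42 years.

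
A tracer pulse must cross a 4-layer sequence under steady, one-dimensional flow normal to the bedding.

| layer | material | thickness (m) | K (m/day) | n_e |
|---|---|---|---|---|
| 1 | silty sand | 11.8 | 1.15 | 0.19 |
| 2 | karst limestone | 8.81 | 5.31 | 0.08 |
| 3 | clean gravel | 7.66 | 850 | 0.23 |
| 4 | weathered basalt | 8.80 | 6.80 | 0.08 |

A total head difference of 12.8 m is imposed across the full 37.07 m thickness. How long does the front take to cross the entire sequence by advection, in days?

5.59

With flow normal to the layers, continuity requires the same specific discharge q through every layer.
Σ(b_i/K_i) = 11.8/1.15 + 8.81/5.31 + 7.66/850 + 8.80/6.80 = 13.22 d.
q = Δh / Σ(b_i/K_i) = 12.8 / 13.22 = 0.9680 m/day.
In each layer the seepage velocity is v_i = q/n_i, so the layer transit time is t_i = b_i·n_i / q:
  layer 1 (silty sand): t_1 = 11.8 × 0.19 / 0.9680 = 2.316 d
  layer 2 (karst limestone): t_2 = 8.81 × 0.08 / 0.9680 = 0.7281 d
  layer 3 (clean gravel): t_3 = 7.66 × 0.23 / 0.9680 = 1.820 d
  layer 4 (weathered basalt): t_4 = 8.80 × 0.08 / 0.9680 = 0.7273 d
Total t = Σ t_i = 5.592 days.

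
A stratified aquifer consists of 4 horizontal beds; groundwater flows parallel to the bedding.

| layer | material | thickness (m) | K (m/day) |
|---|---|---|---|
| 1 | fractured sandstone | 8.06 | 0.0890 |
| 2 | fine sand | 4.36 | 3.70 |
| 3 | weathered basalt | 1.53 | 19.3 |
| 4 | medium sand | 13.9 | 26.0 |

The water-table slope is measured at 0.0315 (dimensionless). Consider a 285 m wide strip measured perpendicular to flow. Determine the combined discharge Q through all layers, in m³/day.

Flow is parallel to layering, so each bed carries its own Darcy discharge and the transmissivities add.
Σ(K_i·b_i) = 0.0890×8.06 + 3.70×4.36 + 19.3×1.53 + 26.0×13.9 = 407.8 m²/day.
Hydraulic gradient i = 0.0315.
Q = Σ(K_i·b_i) · W · i = 407.8 × 285 × 0.03150 = 3661 m³/day.

3660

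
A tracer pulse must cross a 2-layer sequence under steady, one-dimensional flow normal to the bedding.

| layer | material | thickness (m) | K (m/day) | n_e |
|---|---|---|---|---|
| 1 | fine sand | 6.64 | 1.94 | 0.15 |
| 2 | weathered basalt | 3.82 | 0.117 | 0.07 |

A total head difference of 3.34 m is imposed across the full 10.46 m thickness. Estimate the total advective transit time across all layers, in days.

13.6

With flow normal to the layers, continuity requires the same specific discharge q through every layer.
Σ(b_i/K_i) = 6.64/1.94 + 3.82/0.117 = 36.07 d.
q = Δh / Σ(b_i/K_i) = 3.34 / 36.07 = 0.09259 m/day.
In each layer the seepage velocity is v_i = q/n_i, so the layer transit time is t_i = b_i·n_i / q:
  layer 1 (fine sand): t_1 = 6.64 × 0.15 / 0.09259 = 10.76 d
  layer 2 (weathered basalt): t_2 = 3.82 × 0.07 / 0.09259 = 2.888 d
Total t = Σ t_i = 13.64 days.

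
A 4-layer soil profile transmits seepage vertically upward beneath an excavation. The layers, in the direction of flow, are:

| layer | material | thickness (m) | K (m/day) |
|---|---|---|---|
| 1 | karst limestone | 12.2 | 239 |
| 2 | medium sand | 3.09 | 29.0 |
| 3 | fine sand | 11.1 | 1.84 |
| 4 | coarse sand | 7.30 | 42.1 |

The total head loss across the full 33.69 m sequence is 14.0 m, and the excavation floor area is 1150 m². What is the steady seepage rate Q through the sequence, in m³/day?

Flow is perpendicular to layering, so the layers act in series and the equivalent K is the thickness-weighted harmonic mean.
Total thickness L = 12.2 + 3.09 + 11.1 + 7.30 = 33.69 m.
Σ(b_i/K_i) = 12.2/239 + 3.09/29.0 + 11.1/1.84 + 7.30/42.1 = 6.364 d.
K_eq = L / Σ(b_i/K_i) = 33.69 / 6.364 = 5.294 m/day.
Q = K_eq · A · (Δh/L) = 5.294 × 1150 × (14.0/33.69) = 2530 m³/day.

2530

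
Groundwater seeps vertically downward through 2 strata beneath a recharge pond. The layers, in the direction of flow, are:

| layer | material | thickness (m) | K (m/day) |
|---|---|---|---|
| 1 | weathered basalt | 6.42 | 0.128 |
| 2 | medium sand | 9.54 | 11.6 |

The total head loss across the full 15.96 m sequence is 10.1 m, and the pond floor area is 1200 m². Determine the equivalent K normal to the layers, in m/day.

Flow is perpendicular to layering, so the layers act in series and the equivalent K is the thickness-weighted harmonic mean.
Total thickness L = 6.42 + 9.54 = 15.96 m.
Σ(b_i/K_i) = 6.42/0.128 + 9.54/11.6 = 50.98 d.
K_eq = L / Σ(b_i/K_i) = 15.96 / 50.98 = 0.3131 m/day.

0.313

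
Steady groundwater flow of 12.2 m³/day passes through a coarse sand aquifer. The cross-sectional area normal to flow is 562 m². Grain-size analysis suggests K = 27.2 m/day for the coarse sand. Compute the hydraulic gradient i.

0.000798

From Q = K·A·i, i = Q / (K·A) = 12.2 / (27.20 × 562.0) = 0.0007981.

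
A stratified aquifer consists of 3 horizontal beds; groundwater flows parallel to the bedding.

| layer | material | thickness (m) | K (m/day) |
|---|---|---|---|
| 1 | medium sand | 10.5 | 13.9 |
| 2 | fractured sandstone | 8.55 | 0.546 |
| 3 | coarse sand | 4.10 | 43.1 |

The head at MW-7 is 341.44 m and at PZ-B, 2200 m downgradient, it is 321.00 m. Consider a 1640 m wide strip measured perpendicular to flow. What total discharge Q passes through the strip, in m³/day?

4990

Flow is parallel to layering, so each bed carries its own Darcy discharge and the transmissivities add.
Σ(K_i·b_i) = 13.9×10.5 + 0.546×8.55 + 43.1×4.10 = 327.3 m²/day.
Hydraulic gradient i = (341.44 − 321.00) / 2200 = 20.44 / 2200 = 0.009291.
Q = Σ(K_i·b_i) · W · i = 327.3 × 1640 × 0.009291 = 4988 m³/day.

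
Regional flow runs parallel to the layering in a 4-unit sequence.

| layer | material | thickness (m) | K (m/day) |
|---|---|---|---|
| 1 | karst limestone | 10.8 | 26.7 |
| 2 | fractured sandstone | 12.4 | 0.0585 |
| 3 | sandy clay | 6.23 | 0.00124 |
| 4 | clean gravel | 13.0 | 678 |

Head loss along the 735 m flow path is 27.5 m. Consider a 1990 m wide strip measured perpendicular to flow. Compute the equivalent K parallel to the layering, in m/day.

215

Flow is parallel to layering, so each bed carries its own Darcy discharge and the transmissivities add.
Σ(K_i·b_i) = 26.7×10.8 + 0.0585×12.4 + 0.00124×6.23 + 678×13.0 = 9103 m²/day.
Total thickness b = 42.43 m, so K_eq = Σ(K_i·b_i)/b = 214.5 m/day.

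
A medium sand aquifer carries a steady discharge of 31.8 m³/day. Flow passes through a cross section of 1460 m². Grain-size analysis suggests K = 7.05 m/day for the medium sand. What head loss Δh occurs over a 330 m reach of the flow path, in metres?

From Q = K·A·i, i = Q / (K·A) = 31.8 / (7.050 × 1460) = 0.003089.
Head loss Δh = i · L = 0.003089 × 330 = 1.020 m.

1.02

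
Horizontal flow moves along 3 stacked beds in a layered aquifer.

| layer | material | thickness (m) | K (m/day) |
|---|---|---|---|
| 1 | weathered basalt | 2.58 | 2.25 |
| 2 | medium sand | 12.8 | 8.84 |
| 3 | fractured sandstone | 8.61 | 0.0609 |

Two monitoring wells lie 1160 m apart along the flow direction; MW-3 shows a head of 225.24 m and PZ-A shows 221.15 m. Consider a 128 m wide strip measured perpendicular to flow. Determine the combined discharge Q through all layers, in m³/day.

Flow is parallel to layering, so each bed carries its own Darcy discharge and the transmissivities add.
Σ(K_i·b_i) = 2.25×2.58 + 8.84×12.8 + 0.0609×8.61 = 119.5 m²/day.
Hydraulic gradient i = (225.24 − 221.15) / 1160 = 4.09 / 1160 = 0.003526.
Q = Σ(K_i·b_i) · W · i = 119.5 × 128 × 0.003526 = 53.92 m³/day.

53.9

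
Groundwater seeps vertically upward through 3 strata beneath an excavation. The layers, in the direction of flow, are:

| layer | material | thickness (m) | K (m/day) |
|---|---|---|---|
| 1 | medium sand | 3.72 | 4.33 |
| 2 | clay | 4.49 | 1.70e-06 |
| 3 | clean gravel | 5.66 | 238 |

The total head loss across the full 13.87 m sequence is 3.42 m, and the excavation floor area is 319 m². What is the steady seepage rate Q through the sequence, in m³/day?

Flow is perpendicular to layering, so the layers act in series and the equivalent K is the thickness-weighted harmonic mean.
Total thickness L = 3.72 + 4.49 + 5.66 = 13.87 m.
Σ(b_i/K_i) = 3.72/4.33 + 4.49/1.70e-06 + 5.66/238 = 2.641e+06 d.
K_eq = L / Σ(b_i/K_i) = 13.87 / 2.641e+06 = 5.251e-06 m/day.
Q = K_eq · A · (Δh/L) = 5.251e-06 × 319 × (3.42/13.87) = 0.0004131 m³/day.

0.000413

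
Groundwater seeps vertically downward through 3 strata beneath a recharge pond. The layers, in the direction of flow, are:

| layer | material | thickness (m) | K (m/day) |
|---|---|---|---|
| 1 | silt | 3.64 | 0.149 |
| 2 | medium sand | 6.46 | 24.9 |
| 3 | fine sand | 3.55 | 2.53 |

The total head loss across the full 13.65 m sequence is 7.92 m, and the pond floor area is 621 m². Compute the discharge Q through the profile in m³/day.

Flow is perpendicular to layering, so the layers act in series and the equivalent K is the thickness-weighted harmonic mean.
Total thickness L = 3.64 + 6.46 + 3.55 = 13.65 m.
Σ(b_i/K_i) = 3.64/0.149 + 6.46/24.9 + 3.55/2.53 = 26.09 d.
K_eq = L / Σ(b_i/K_i) = 13.65 / 26.09 = 0.5231 m/day.
Q = K_eq · A · (Δh/L) = 0.5231 × 621 × (7.92/13.65) = 188.5 m³/day.

188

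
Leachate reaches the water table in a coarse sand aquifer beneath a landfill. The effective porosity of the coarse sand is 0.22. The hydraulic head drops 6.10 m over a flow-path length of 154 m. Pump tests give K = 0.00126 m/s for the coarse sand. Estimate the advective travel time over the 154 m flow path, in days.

7.86

Convert K: 0.00126 m/s × 86400 = 108.9 m/day.
Hydraulic gradient i = Δh / L = 6.10 / 154 = 0.03961.
Darcy flux q = K · i = 108.9 × 0.03961 = 4.312 m/day.
Seepage velocity v = q / n_e = 4.312 / 0.22 = 19.60 m/day.
Travel time t = L / v = 154 / 19.60 = 7.857 days.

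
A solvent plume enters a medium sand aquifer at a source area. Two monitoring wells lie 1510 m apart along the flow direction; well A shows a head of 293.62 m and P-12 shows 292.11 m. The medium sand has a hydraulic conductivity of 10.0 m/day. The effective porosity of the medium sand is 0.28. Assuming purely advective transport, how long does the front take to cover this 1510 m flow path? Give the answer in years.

116

Hydraulic gradient i = (293.62 − 292.11) / 1510 = 1.51 / 1510 = 0.001000.
Darcy flux q = K · i = 10.00 × 0.001000 = 0.01000 m/day.
Seepage velocity v = q / n_e = 0.01000 / 0.28 = 0.03571 m/day.
Travel time t = L / v = 1510 / 0.03571 = 42280 days = 115.8 years.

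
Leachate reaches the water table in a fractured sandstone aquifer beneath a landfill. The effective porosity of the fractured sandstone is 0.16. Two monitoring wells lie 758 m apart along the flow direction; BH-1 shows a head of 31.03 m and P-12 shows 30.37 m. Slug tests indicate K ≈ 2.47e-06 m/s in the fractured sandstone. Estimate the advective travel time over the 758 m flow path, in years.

1790

Convert K: 2.47e-06 m/s × 86400 = 0.2134 m/day.
Hydraulic gradient i = (31.03 − 30.37) / 758 = 0.66 / 758 = 0.0008707.
Darcy flux q = K · i = 0.2134 × 0.0008707 = 0.0001858 m/day.
Seepage velocity v = q / n_e = 0.0001858 / 0.16 = 0.001161 m/day.
Travel time t = L / v = 758 / 0.001161 = 6.527e+05 days = 1787 years.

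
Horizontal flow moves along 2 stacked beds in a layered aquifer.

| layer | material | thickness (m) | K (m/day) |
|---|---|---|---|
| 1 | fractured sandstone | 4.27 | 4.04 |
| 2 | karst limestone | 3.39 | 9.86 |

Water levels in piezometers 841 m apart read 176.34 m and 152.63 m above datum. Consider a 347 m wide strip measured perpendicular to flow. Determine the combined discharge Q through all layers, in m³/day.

496

Flow is parallel to layering, so each bed carries its own Darcy discharge and the transmissivities add.
Σ(K_i·b_i) = 4.04×4.27 + 9.86×3.39 = 50.68 m²/day.
Hydraulic gradient i = (176.34 − 152.63) / 841 = 23.71 / 841 = 0.02819.
Q = Σ(K_i·b_i) · W · i = 50.68 × 347 × 0.02819 = 495.8 m³/day.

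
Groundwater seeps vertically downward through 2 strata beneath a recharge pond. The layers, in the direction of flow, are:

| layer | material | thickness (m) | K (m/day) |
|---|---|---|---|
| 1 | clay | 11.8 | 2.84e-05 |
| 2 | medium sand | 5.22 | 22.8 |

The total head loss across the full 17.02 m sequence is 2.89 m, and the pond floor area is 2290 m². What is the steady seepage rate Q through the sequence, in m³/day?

0.0159

Flow is perpendicular to layering, so the layers act in series and the equivalent K is the thickness-weighted harmonic mean.
Total thickness L = 11.8 + 5.22 = 17.02 m.
Σ(b_i/K_i) = 11.8/2.84e-05 + 5.22/22.8 = 4.155e+05 d.
K_eq = L / Σ(b_i/K_i) = 17.02 / 4.155e+05 = 4.096e-05 m/day.
Q = K_eq · A · (Δh/L) = 4.096e-05 × 2290 × (2.89/17.02) = 0.01593 m³/day.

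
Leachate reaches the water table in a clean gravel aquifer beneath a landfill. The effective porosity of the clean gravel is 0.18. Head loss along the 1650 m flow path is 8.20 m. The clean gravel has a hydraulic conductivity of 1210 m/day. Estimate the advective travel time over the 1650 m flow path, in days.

Hydraulic gradient i = Δh / L = 8.20 / 1650 = 0.004970.
Darcy flux q = K · i = 1210 × 0.004970 = 6.013 m/day.
Seepage velocity v = q / n_e = 6.013 / 0.18 = 33.41 m/day.
Travel time t = L / v = 1650 / 33.41 = 49.39 days.

49.4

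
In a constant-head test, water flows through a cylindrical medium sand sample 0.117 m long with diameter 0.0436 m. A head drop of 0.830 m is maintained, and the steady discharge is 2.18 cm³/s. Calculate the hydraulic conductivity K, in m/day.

17.8

Cross-sectional area A = π·(d/2)² = π × (0.0436/2)² = 0.001493 m².
Convert discharge: 2.18 cm³/s = 2.180e-06 m³/s.
Darcy's law rearranged: K = Q·L / (A·Δh) = 2.180e-06 × 0.117 / (0.001493 × 0.830) = 0.0002058 m/s = 17.78 m/day.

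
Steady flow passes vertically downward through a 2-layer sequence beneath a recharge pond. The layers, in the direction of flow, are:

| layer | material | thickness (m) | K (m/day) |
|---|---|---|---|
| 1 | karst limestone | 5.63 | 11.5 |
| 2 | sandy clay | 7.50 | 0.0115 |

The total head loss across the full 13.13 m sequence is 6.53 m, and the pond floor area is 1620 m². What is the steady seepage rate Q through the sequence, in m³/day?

Flow is perpendicular to layering, so the layers act in series and the equivalent K is the thickness-weighted harmonic mean.
Total thickness L = 5.63 + 7.50 = 13.13 m.
Σ(b_i/K_i) = 5.63/11.5 + 7.50/0.0115 = 652.7 d.
K_eq = L / Σ(b_i/K_i) = 13.13 / 652.7 = 0.02012 m/day.
Q = K_eq · A · (Δh/L) = 0.02012 × 1620 × (6.53/13.13) = 16.21 m³/day.

16.2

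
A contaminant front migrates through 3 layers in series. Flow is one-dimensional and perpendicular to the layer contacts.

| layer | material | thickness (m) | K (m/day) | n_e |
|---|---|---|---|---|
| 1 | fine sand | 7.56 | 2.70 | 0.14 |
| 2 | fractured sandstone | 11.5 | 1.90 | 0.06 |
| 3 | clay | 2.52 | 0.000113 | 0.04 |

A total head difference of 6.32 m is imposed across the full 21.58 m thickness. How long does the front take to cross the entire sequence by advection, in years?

17.9

With flow normal to the layers, continuity requires the same specific discharge q through every layer.
Σ(b_i/K_i) = 7.56/2.70 + 11.5/1.90 + 2.52/0.000113 = 22310 d.
q = Δh / Σ(b_i/K_i) = 6.32 / 22310 = 0.0002833 m/day.
In each layer the seepage velocity is v_i = q/n_i, so the layer transit time is t_i = b_i·n_i / q:
  layer 1 (fine sand): t_1 = 7.56 × 0.14 / 0.0002833 = 3736 d
  layer 2 (fractured sandstone): t_2 = 11.5 × 0.06 / 0.0002833 = 2436 d
  layer 3 (clay): t_3 = 2.52 × 0.04 / 0.0002833 = 355.8 d
Total t = Σ t_i = 6528 days = 17.87 years.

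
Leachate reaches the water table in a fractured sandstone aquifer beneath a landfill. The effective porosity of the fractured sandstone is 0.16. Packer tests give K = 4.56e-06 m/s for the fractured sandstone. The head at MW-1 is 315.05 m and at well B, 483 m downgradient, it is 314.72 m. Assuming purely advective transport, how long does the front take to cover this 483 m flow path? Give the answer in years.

786

Convert K: 4.56e-06 m/s × 86400 = 0.3940 m/day.
Hydraulic gradient i = (315.05 − 314.72) / 483 = 0.33 / 483 = 0.0006832.
Darcy flux q = K · i = 0.3940 × 0.0006832 = 0.0002692 m/day.
Seepage velocity v = q / n_e = 0.0002692 / 0.16 = 0.001682 m/day.
Travel time t = L / v = 483 / 0.001682 = 2.871e+05 days = 786.0 years.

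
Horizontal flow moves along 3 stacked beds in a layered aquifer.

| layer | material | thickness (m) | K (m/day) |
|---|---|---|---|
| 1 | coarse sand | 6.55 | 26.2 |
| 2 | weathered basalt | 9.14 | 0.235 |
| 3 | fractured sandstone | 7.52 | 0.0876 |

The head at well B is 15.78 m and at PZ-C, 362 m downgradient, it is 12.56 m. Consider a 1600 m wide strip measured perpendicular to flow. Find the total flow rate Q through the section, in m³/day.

Flow is parallel to layering, so each bed carries its own Darcy discharge and the transmissivities add.
Σ(K_i·b_i) = 26.2×6.55 + 0.235×9.14 + 0.0876×7.52 = 174.4 m²/day.
Hydraulic gradient i = (15.78 − 12.56) / 362 = 3.22 / 362 = 0.008895.
Q = Σ(K_i·b_i) · W · i = 174.4 × 1600 × 0.008895 = 2482 m³/day.

2480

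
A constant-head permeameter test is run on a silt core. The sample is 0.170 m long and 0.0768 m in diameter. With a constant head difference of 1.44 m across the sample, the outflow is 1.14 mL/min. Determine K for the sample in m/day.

0.0418

Cross-sectional area A = π·(d/2)² = π × (0.0768/2)² = 0.004632 m².
Convert discharge: 1.14 mL/min = 1.900e-08 m³/s.
Darcy's law rearranged: K = Q·L / (A·Δh) = 1.900e-08 × 0.170 / (0.004632 × 1.44) = 4.842e-07 m/s = 0.04184 m/day.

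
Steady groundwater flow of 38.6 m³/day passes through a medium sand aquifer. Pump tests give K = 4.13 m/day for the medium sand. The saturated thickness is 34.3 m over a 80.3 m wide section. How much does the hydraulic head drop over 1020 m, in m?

3.46

Cross-sectional area A = 80.3 × 34.3 = 2754 m².
From Q = K·A·i, i = Q / (K·A) = 38.6 / (4.130 × 2754) = 0.003393.
Head loss Δh = i · L = 0.003393 × 1020 = 3.461 m.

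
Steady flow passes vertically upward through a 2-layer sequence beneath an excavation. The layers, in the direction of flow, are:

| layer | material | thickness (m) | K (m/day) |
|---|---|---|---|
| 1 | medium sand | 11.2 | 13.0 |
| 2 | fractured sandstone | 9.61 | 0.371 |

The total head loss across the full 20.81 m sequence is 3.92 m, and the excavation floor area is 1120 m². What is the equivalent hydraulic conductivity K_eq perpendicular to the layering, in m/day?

0.778

Flow is perpendicular to layering, so the layers act in series and the equivalent K is the thickness-weighted harmonic mean.
Total thickness L = 11.2 + 9.61 = 20.81 m.
Σ(b_i/K_i) = 11.2/13.0 + 9.61/0.371 = 26.76 d.
K_eq = L / Σ(b_i/K_i) = 20.81 / 26.76 = 0.7775 m/day.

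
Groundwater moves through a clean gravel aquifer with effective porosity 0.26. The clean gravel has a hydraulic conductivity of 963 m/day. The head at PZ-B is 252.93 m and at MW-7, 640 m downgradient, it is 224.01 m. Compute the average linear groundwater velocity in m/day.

Hydraulic gradient i = (252.93 − 224.01) / 640 = 28.92 / 640 = 0.04519.
Darcy flux q = K · i = 963.0 × 0.04519 = 43.52 m/day.
Seepage velocity v = q / n_e = 43.52 / 0.26 = 167.4 m/day.

167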